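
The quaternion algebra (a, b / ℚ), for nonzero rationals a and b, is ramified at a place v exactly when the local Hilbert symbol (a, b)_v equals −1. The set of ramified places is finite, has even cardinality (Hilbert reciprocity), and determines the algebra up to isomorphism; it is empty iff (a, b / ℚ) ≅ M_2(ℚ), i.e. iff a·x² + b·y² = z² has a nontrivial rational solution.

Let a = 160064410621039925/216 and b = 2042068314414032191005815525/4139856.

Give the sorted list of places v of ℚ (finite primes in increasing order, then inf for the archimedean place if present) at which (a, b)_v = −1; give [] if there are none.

Mod squares: a ≡ 462, b ≡ 4641. Check v ∈ {∞, 2, 3, 5, 7, 11, 13, 17, 19, 29, 31, 37}.
v=37: a=37^0·(≡31), b=37^-2·(≡33) mod 37; (31|37)=-1, (33|37)=+1; (−1)^{0·-2·18}·(-1)^-2·(+1)^0 = +1.
v=29: a=29^0·(≡14), b=29^2·(≡4) mod 29; (14|29)=-1, (4|29)=+1; (−1)^{0·2·14}·(-1)^2·(+1)^0 = +1.
v=∞: 462 > 0 and 4641 > 0  ⇒  (a,b)_∞ = +1.
v=5: a=5^2·(≡2), b=5^2·(≡1) mod 5; (2|5)=-1, (1|5)=+1; (−1)^{2·2·2}·(-1)^2·(+1)^2 = +1.
v=19: a=19^0·(≡6), b=19^2·(≡6) mod 19; (6|19)=+1, (6|19)=+1; (−1)^{0·2·9}·(+1)^2·(+1)^0 = +1.
v=2: v_2(a)=-3, v_2(b)=-4; units ≡ 7, 1 (mod 8); ε·ε+αω+βω = 1·0+-3·0+-4·0 ≡ 0  ⇒  (a,b)_2 = +1.
v=31: a=31^2·(≡25), b=31^2·(≡11) mod 31; (25|31)=+1, (11|31)=-1; (−1)^{2·2·15}·(+1)^2·(-1)^2 = +1.
v=3: a=3^-3·(≡1), b=3^-3·(≡2) mod 3; (1|3)=+1, (2|3)=-1; (−1)^{-3·-3·1}·(+1)^-3·(-1)^-3 = +1.
v=11: a=11^7·(≡1), b=11^10·(≡2) mod 11; (1|11)=+1, (2|11)=-1; (−1)^{7·10·5}·(+1)^10·(-1)^7 = -1.
v=13: a=13^2·(≡2), b=13^3·(≡6) mod 13; (2|13)=-1, (6|13)=-1; (−1)^{2·3·6}·(-1)^3·(-1)^2 = -1.
v=17: a=17^2·(≡10), b=17^3·(≡4) mod 17; (10|17)=-1, (4|17)=+1; (−1)^{2·3·8}·(-1)^3·(+1)^2 = -1.
v=7: a=7^1·(≡6), b=7^-1·(≡5) mod 7; (6|7)=-1, (5|7)=-1; (−1)^{1·-1·3}·(-1)^-1·(-1)^1 = -1.
|Ram(462, 4641)| = 4, even; anisotropic at {7, 11, 13, 17}.

[7, 11, 13, 17]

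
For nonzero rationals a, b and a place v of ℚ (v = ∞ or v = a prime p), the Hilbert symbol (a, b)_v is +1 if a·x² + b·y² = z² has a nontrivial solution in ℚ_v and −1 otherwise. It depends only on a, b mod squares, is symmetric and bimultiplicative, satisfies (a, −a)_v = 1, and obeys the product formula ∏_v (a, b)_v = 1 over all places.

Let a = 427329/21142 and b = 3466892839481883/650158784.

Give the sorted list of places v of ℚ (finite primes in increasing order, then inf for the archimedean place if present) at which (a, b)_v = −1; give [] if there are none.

(a, b) ≡ (21318, 3553) mod (ℚ^×)²; places V = {2, 3, 7, 11, 17, 19, 23, 31, ∞}.
(a,b)_7: α=2, u≡3; β=4, v≡1 (mod 7); (3|7)=-1, (1|7)=+1; sign (−1)^0·-1^4·+1^2 = +1.
(a,b)_23: α=0, u≡7; β=2, v≡17 (mod 23); (7|23)=-1, (17|23)=-1; sign (−1)^0·-1^2·-1^0 = +1.
(a,b)_11: α=-1, u≡7; β=-1, v≡9 (mod 11); (7|11)=-1, (9|11)=+1; sign (−1)^1·-1^-1·+1^-1 = +1.
(a,b)_2: α=-1, β=-6; u≡3, v≡1 (mod 8); ε(u)ε(v)=1·0, αω(v)=-1·0, βω(u)=-6·1; sum ≡ 0  ⇒  +1.
(a,b)_17: α=1, u≡1; β=3, v≡14 (mod 17); (1|17)=+1, (14|17)=-1; sign (−1)^0·+1^3·-1^1 = -1.
(a,b)_19: α=1, u≡1; β=3, v≡6 (mod 19); (1|19)=+1, (6|19)=+1; sign (−1)^1·+1^3·+1^1 = -1.
(a,b)_∞: sgn(21318)=+, sgn(3553)=+, so +1.
(a,b)_31: α=-2, u≡11; β=-4, v≡16 (mod 31); (11|31)=-1, (16|31)=+1; sign (−1)^0·-1^-4·+1^-2 = +1.
(a,b)_3: α=3, u≡2; β=4, v≡1 (mod 3); (2|3)=-1, (1|3)=+1; sign (−1)^0·-1^4·+1^3 = +1.
Ram(21318, 3553) = {17, 19}; no ℚ_17-point on the conic.

[17, 19]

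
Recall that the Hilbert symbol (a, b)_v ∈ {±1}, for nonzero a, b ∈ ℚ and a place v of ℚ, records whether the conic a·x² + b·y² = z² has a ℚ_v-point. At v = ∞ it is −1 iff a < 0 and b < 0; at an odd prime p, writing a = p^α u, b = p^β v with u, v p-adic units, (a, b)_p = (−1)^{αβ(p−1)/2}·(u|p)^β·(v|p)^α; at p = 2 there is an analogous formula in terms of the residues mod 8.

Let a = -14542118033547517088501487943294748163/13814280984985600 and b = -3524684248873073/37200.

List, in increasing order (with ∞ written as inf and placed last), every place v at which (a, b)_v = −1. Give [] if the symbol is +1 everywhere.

Mod squares: a ≡ -365893, b ≡ -328206021. Check v ∈ {∞, 2, 3, 5, 7, 11, 13, 17, 19, 23, 29, 31, 37}.
v=23: a=23^2·(≡17), b=23^1·(≡7) mod 23; (17|23)=-1, (7|23)=-1; (−1)^{2·1·11}·(-1)^1·(-1)^2 = -1.
v=31: a=31^-3·(≡18), b=31^-1·(≡22) mod 31; (18|31)=+1, (22|31)=-1; (−1)^{-3·-1·15}·(+1)^-1·(-1)^-3 = +1.
v=7: a=7^-2·(≡2), b=7^0·(≡4) mod 7; (2|7)=+1, (4|7)=+1; (−1)^{-2·0·3}·(+1)^0·(+1)^-2 = +1.
v=11: a=11^9·(≡3), b=11^3·(≡2) mod 11; (3|11)=+1, (2|11)=-1; (−1)^{9·3·5}·(+1)^3·(-1)^9 = +1.
v=2: v_2(a)=-20, v_2(b)=-4; units ≡ 3, 3 (mod 8); ε·ε+αω+βω = 1·1+-20·1+-4·1 ≡ 1  ⇒  (a,b)_2 = -1.
v=13: a=13^6·(≡6), b=13^5·(≡6) mod 13; (6|13)=-1, (6|13)=-1; (−1)^{6·5·6}·(-1)^5·(-1)^6 = -1.
v=17: a=17^6·(≡4), b=17^2·(≡9) mod 17; (4|17)=+1, (9|17)=+1; (−1)^{6·2·8}·(+1)^2·(+1)^6 = +1.
v=37: a=37^3·(≡27), b=37^1·(≡33) mod 37; (27|37)=+1, (33|37)=+1; (−1)^{3·1·18}·(+1)^1·(+1)^3 = +1.
v=29: a=29^3·(≡14), b=29^1·(≡5) mod 29; (14|29)=-1, (5|29)=+1; (−1)^{3·1·14}·(-1)^1·(+1)^3 = -1.
v=∞: -365893 < 0 and -328206021 < 0  ⇒  (a,b)_∞ = -1.
v=19: a=19^-2·(≡5), b=19^0·(≡1) mod 19; (5|19)=+1, (1|19)=+1; (−1)^{-2·0·9}·(+1)^0·(+1)^-2 = +1.
v=3: a=3^4·(≡2), b=3^-1·(≡1) mod 3; (2|3)=-1, (1|3)=+1; (−1)^{4·-1·1}·(-1)^-1·(+1)^4 = -1.
v=5: a=5^-2·(≡3), b=5^-2·(≡4) mod 5; (3|5)=-1, (4|5)=+1; (−1)^{-2·-2·2}·(-1)^-2·(+1)^-2 = +1.
Ram(-365893, -328206021) = {2, 3, 13, 23, 29, ∞}; no ℚ_2-point on the conic.

[2, 3, 13, 23, 29, inf]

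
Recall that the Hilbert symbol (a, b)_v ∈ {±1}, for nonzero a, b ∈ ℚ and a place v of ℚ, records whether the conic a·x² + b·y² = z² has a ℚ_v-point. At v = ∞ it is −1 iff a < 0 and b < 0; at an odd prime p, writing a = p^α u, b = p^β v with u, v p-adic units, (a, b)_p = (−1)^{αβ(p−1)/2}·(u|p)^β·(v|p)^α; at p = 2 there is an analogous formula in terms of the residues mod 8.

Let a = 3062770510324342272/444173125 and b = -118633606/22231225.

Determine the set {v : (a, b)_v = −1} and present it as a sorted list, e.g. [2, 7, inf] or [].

Mod squares: a ≡ 19734, b ≡ -14326. Check v ∈ {∞, 2, 3, 5, 7, 11, 13, 19, 23, 29, 41, 53}.
v=3: a=3^1·(≡2), b=3^0·(≡2) mod 3; (2|3)=-1, (2|3)=-1; (−1)^{1·0·1}·(-1)^0·(-1)^1 = -1.
v=23: a=23^-1·(≡22), b=23^-2·(≡18) mod 23; (22|23)=-1, (18|23)=+1; (−1)^{-1·-2·11}·(-1)^-2·(+1)^-1 = +1.
v=29: a=29^2·(≡27), b=29^1·(≡16) mod 29; (27|29)=-1, (16|29)=+1; (−1)^{2·1·14}·(-1)^1·(+1)^2 = -1.
v=∞: 19734 > 0 and -14326 < 0  ⇒  (a,b)_∞ = +1.
v=19: a=19^4·(≡15), b=19^1·(≡17) mod 19; (15|19)=-1, (17|19)=+1; (−1)^{4·1·9}·(-1)^1·(+1)^4 = -1.
v=53: a=53^-2·(≡26), b=53^0·(≡1) mod 53; (26|53)=-1, (1|53)=+1; (−1)^{-2·0·26}·(-1)^0·(+1)^-2 = +1.
v=41: a=41^0·(≡13), b=41^-2·(≡15) mod 41; (13|41)=-1, (15|41)=-1; (−1)^{0·-2·20}·(-1)^-2·(-1)^0 = +1.
v=11: a=11^-1·(≡5), b=11^0·(≡6) mod 11; (5|11)=+1, (6|11)=-1; (−1)^{-1·0·5}·(+1)^0·(-1)^-1 = -1.
v=5: a=5^-4·(≡1), b=5^-2·(≡1) mod 5; (1|5)=+1, (1|5)=+1; (−1)^{-4·-2·2}·(+1)^-2·(+1)^-4 = +1.
v=2: v_2(a)=9, v_2(b)=1; units ≡ 3, 5 (mod 8); ε·ε+αω+βω = 1·0+9·1+1·1 ≡ 0  ⇒  (a,b)_2 = +1.
v=13: a=13^5·(≡10), b=13^3·(≡10) mod 13; (10|13)=+1, (10|13)=+1; (−1)^{5·3·6}·(+1)^3·(+1)^5 = +1.
v=7: a=7^2·(≡2), b=7^2·(≡5) mod 7; (2|7)=+1, (5|7)=-1; (−1)^{2·2·3}·(+1)^2·(-1)^2 = +1.
|Ram(19734, -14326)| = 4, even; anisotropic at {3, 11, 19, 29}.

[3, 11, 19, 29]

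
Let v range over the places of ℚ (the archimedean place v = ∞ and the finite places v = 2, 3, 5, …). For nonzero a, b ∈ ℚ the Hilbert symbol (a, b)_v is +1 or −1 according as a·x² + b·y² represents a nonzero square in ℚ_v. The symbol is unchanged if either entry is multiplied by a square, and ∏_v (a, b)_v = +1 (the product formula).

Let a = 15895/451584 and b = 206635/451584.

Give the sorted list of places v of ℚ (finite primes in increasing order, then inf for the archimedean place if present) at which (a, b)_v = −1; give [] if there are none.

(a, b) ≡ (55, 715) mod (ℚ^×)²; places V = {2, 3, 5, 7, 11, 13, 17, ∞}.
(a,b)_7: α=-2, u≡3; β=-2, v≡4 (mod 7); (3|7)=-1, (4|7)=+1; sign (−1)^0·-1^-2·+1^-2 = +1.
(a,b)_2: α=-10, β=-10; u≡7, v≡3 (mod 8); ε(u)ε(v)=1·1, αω(v)=-10·1, βω(u)=-10·0; sum ≡ 1  ⇒  -1.
(a,b)_11: α=1, u≡4; β=1, v≡8 (mod 11); (4|11)=+1, (8|11)=-1; sign (−1)^1·+1^1·-1^1 = +1.
(a,b)_3: α=-2, u≡1; β=-2, v≡1 (mod 3); (1|3)=+1, (1|3)=+1; sign (−1)^0·+1^-2·+1^-2 = +1.
(a,b)_∞: sgn(55)=+, sgn(715)=+, so +1.
(a,b)_13: α=0, u≡3; β=1, v≡3 (mod 13); (3|13)=+1, (3|13)=+1; sign (−1)^0·+1^1·+1^0 = +1.
(a,b)_17: α=2, u≡16; β=2, v≡4 (mod 17); (16|17)=+1, (4|17)=+1; sign (−1)^0·+1^2·+1^2 = +1.
(a,b)_5: α=1, u≡1; β=1, v≡3 (mod 5); (1|5)=+1, (3|5)=-1; sign (−1)^0·+1^1·-1^1 = -1.
|Ram(55, 715)| = 2, even; anisotropic at {2, 5}.

[2, 5]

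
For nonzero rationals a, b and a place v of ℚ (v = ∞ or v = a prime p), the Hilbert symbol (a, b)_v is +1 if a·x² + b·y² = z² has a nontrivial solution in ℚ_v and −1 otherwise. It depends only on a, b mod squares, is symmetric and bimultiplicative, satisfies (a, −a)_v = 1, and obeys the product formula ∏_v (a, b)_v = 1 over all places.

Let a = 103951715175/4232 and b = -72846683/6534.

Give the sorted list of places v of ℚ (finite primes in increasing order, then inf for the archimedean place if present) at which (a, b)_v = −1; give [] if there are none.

Mod squares: a ≡ 7854, b ≡ -9282. Check v ∈ {∞, 2, 3, 5, 7, 11, 13, 17, 23, 31}.
v=7: a=7^7·(≡2), b=7^3·(≡2) mod 7; (2|7)=+1, (2|7)=+1; (−1)^{7·3·3}·(+1)^3·(+1)^7 = -1.
v=2: v_2(a)=-3, v_2(b)=-1; units ≡ 7, 7 (mod 8); ε·ε+αω+βω = 1·1+-3·0+-1·0 ≡ 1  ⇒  (a,b)_2 = -1.
v=5: a=5^2·(≡1), b=5^0·(≡3) mod 5; (1|5)=+1, (3|5)=-1; (−1)^{2·0·2}·(+1)^0·(-1)^2 = +1.
v=13: a=13^0·(≡5), b=13^1·(≡9) mod 13; (5|13)=-1, (9|13)=+1; (−1)^{0·1·6}·(-1)^1·(+1)^0 = -1.
v=23: a=23^-2·(≡15), b=23^0·(≡22) mod 23; (15|23)=-1, (22|23)=-1; (−1)^{-2·0·11}·(-1)^0·(-1)^-2 = +1.
v=31: a=31^0·(≡11), b=31^2·(≡10) mod 31; (11|31)=-1, (10|31)=+1; (−1)^{0·2·15}·(-1)^2·(+1)^0 = +1.
v=∞: 7854 > 0 and -9282 < 0  ⇒  (a,b)_∞ = +1.
v=3: a=3^3·(≡2), b=3^-3·(≡2) mod 3; (2|3)=-1, (2|3)=-1; (−1)^{3·-3·1}·(-1)^-3·(-1)^3 = -1.
v=17: a=17^1·(≡14), b=17^1·(≡1) mod 17; (14|17)=-1, (1|17)=+1; (−1)^{1·1·8}·(-1)^1·(+1)^1 = -1.
v=11: a=11^1·(≡7), b=11^-2·(≡8) mod 11; (7|11)=-1, (8|11)=-1; (−1)^{1·-2·5}·(-1)^-2·(-1)^1 = -1.
(7854, -9282 / ℚ) ramifies at {2, 3, 7, 11, 13, 17}: a division algebra.

[2, 3, 7, 11, 13, 17]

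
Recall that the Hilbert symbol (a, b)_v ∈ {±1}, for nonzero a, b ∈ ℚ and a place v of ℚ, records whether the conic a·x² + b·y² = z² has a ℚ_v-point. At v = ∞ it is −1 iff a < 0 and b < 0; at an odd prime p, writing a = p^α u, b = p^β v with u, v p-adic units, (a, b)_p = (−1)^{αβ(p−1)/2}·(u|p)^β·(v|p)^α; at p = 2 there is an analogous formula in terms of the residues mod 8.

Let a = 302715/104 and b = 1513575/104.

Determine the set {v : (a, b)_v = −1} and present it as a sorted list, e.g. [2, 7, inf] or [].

[5, 13]

(a, b) ≡ (910, 182) mod (ℚ^×)²; places V = {2, 3, 5, 7, 13, 31, ∞}.
(a,b)_5: α=1, u≡2; β=2, v≡2 (mod 5); (2|5)=-1, (2|5)=-1; sign (−1)^0·-1^2·-1^1 = -1.
(a,b)_3: α=2, u≡1; β=2, v≡2 (mod 3); (1|3)=+1, (2|3)=-1; sign (−1)^0·+1^2·-1^2 = +1.
(a,b)_7: α=1, u≡1; β=1, v≡5 (mod 7); (1|7)=+1, (5|7)=-1; sign (−1)^1·+1^1·-1^1 = +1.
(a,b)_∞: sgn(910)=+, sgn(182)=+, so +1.
(a,b)_2: α=-3, β=-3; u≡7, v≡3 (mod 8); ε(u)ε(v)=1·1, αω(v)=-3·1, βω(u)=-3·0; sum ≡ 0  ⇒  +1.
(a,b)_31: α=2, u≡23; β=2, v≡22 (mod 31); (23|31)=-1, (22|31)=-1; sign (−1)^0·-1^2·-1^2 = +1.
(a,b)_13: α=-1, u≡11; β=-1, v≡3 (mod 13); (11|13)=-1, (3|13)=+1; sign (−1)^0·-1^-1·+1^-1 = -1.
|Ram(910, 182)| = 2, even; anisotropic at {5, 13}.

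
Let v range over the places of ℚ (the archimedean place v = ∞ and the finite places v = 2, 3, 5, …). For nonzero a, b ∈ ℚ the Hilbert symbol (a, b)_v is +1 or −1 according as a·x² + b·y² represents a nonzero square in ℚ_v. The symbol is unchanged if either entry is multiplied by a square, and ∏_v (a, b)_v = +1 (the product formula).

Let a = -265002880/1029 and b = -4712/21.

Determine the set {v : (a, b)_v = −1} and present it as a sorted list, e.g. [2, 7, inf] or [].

Mod squares: a ≡ -240870, b ≡ -24738. Check v ∈ {∞, 2, 3, 5, 7, 19, 31, 37}.
v=31: a=31^1·(≡3), b=31^1·(≡9) mod 31; (3|31)=-1, (9|31)=+1; (−1)^{1·1·15}·(-1)^1·(+1)^1 = +1.
v=2: v_2(a)=7, v_2(b)=3; units ≡ 5, 7 (mod 8); ε·ε+αω+βω = 0·1+7·0+3·1 ≡ 1  ⇒  (a,b)_2 = -1.
v=5: a=5^1·(≡1), b=5^0·(≡3) mod 5; (1|5)=+1, (3|5)=-1; (−1)^{1·0·2}·(+1)^0·(-1)^1 = -1.
v=∞: -240870 < 0 and -24738 < 0  ⇒  (a,b)_∞ = -1.
v=37: a=37^1·(≡32), b=37^0·(≡17) mod 37; (32|37)=-1, (17|37)=-1; (−1)^{1·0·18}·(-1)^0·(-1)^1 = -1.
v=3: a=3^-1·(≡2), b=3^-1·(≡1) mod 3; (2|3)=-1, (1|3)=+1; (−1)^{-1·-1·1}·(-1)^-1·(+1)^-1 = +1.
v=7: a=7^-3·(≡4), b=7^-1·(≡2) mod 7; (4|7)=+1, (2|7)=+1; (−1)^{-3·-1·3}·(+1)^-1·(+1)^-3 = -1.
v=19: a=19^2·(≡14), b=19^1·(≡9) mod 19; (14|19)=-1, (9|19)=+1; (−1)^{2·1·9}·(-1)^1·(+1)^2 = -1.
|Ram(-240870, -24738)| = 6, even; anisotropic at {2, 5, 7, 19, 37, ∞}.

[2, 5, 7, 19, 37, inf]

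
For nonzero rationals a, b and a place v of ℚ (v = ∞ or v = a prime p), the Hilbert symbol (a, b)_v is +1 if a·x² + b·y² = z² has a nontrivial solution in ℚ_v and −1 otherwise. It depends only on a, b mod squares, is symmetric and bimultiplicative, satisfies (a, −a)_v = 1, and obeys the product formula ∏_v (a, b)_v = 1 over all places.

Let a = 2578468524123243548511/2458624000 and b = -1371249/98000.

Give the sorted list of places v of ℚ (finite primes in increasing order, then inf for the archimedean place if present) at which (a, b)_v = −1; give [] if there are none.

[3, 5, 13, 19]

(a, b) ≡ (390, -1045) mod (ℚ^×)²; places V = {2, 3, 5, 7, 11, 13, 19, 37, 43, ∞}.
(a,b)_37: α=2, u≡23; β=0, v≡25 (mod 37); (23|37)=-1, (25|37)=+1; sign (−1)^0·-1^0·+1^2 = +1.
(a,b)_3: α=5, u≡1; β=8, v≡2 (mod 3); (1|3)=+1, (2|3)=-1; sign (−1)^0·+1^8·-1^5 = -1.
(a,b)_11: α=4, u≡9; β=1, v≡4 (mod 11); (9|11)=+1, (4|11)=+1; sign (−1)^0·+1^1·+1^4 = +1.
(a,b)_43: α=2, u≡8; β=0, v≡7 (mod 43); (8|43)=-1, (7|43)=-1; sign (−1)^0·-1^0·-1^2 = +1.
(a,b)_5: α=-3, u≡3; β=-3, v≡4 (mod 5); (3|5)=-1, (4|5)=+1; sign (−1)^0·-1^-3·+1^-3 = -1.
(a,b)_13: α=3, u≡4; β=0, v≡5 (mod 13); (4|13)=+1, (5|13)=-1; sign (−1)^0·+1^0·-1^3 = -1.
(a,b)_19: α=4, u≡8; β=1, v≡14 (mod 19); (8|19)=-1, (14|19)=-1; sign (−1)^0·-1^1·-1^4 = -1.
(a,b)_7: α=-4, u≡3; β=-2, v≡6 (mod 7); (3|7)=-1, (6|7)=-1; sign (−1)^0·-1^-2·-1^-4 = +1.
(a,b)_∞: sgn(390)=+, sgn(-1045)=−, so +1.
(a,b)_2: α=-13, β=-4; u≡3, v≡3 (mod 8); ε(u)ε(v)=1·1, αω(v)=-13·1, βω(u)=-4·1; sum ≡ 0  ⇒  +1.
(390, -1045 / ℚ) ramifies at {3, 5, 13, 19}: a division algebra.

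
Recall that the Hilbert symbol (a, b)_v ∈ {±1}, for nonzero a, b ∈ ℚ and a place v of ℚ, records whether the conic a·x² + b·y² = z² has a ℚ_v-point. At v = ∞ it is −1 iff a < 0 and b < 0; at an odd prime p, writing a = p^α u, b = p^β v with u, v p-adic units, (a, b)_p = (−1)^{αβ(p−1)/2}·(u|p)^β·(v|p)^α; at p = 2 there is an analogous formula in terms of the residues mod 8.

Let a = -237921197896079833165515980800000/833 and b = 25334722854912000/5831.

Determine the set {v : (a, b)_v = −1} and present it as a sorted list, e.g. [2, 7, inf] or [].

[2, 5, 7, 41]

(a, b) ≡ (-1451885, 28751678655) mod (ℚ^×)²; places V = {2, 3, 5, 7, 17, 19, 23, 29, 31, 41, ∞}.
(a,b)_7: α=-2, u≡6; β=-3, v≡4 (mod 7); (6|7)=-1, (4|7)=+1; sign (−1)^0·-1^-3·+1^-2 = -1.
(a,b)_3: α=0, u≡1; β=1, v≡2 (mod 3); (1|3)=+1, (2|3)=-1; sign (−1)^0·+1^1·-1^0 = +1.
(a,b)_2: α=34, β=22; u≡3, v≡7 (mod 8); ε(u)ε(v)=1·1, αω(v)=34·0, βω(u)=22·1; sum ≡ 1  ⇒  -1.
(a,b)_5: α=5, u≡3; β=3, v≡1 (mod 5); (3|5)=-1, (1|5)=+1; sign (−1)^0·-1^3·+1^5 = -1.
(a,b)_23: α=2, u≡4; β=1, v≡8 (mod 23); (4|23)=+1, (8|23)=+1; sign (−1)^0·+1^1·+1^2 = +1.
(a,b)_31: α=3, u≡21; β=1, v≡8 (mod 31); (21|31)=-1, (8|31)=+1; sign (−1)^1·-1^1·+1^3 = +1.
(a,b)_29: α=3, u≡2; β=1, v≡21 (mod 29); (2|29)=-1, (21|29)=-1; sign (−1)^0·-1^1·-1^3 = +1.
(a,b)_19: α=3, u≡15; β=1, v≡11 (mod 19); (15|19)=-1, (11|19)=+1; sign (−1)^1·-1^1·+1^3 = +1.
(a,b)_41: α=2, u≡12; β=1, v≡30 (mod 41); (12|41)=-1, (30|41)=-1; sign (−1)^0·-1^1·-1^2 = -1.
(a,b)_17: α=-1, u≡11; β=-1, v≡3 (mod 17); (11|17)=-1, (3|17)=-1; sign (−1)^0·-1^-1·-1^-1 = +1.
(a,b)_∞: sgn(-1451885)=−, sgn(28751678655)=+, so +1.
(-1451885, 28751678655 / ℚ) ramifies at {2, 5, 7, 41}: a division algebra.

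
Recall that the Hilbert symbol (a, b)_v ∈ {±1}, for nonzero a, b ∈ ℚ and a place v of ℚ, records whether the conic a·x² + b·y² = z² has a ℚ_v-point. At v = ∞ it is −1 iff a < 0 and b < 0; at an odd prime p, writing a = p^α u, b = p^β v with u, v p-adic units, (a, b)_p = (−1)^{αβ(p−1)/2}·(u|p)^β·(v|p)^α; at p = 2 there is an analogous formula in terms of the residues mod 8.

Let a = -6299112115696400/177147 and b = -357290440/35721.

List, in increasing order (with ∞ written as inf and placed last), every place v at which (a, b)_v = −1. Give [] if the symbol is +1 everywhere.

Mod squares: a ≡ -8547, b ≡ -106210. Check v ∈ {∞, 2, 3, 5, 7, 11, 13, 19, 29, 37, 43}.
v=11: a=11^1·(≡1), b=11^0·(≡8) mod 11; (1|11)=+1, (8|11)=-1; (−1)^{1·0·5}·(+1)^0·(-1)^1 = -1.
v=43: a=43^2·(≡31), b=43^1·(≡23) mod 43; (31|43)=+1, (23|43)=+1; (−1)^{2·1·21}·(+1)^1·(+1)^2 = +1.
v=5: a=5^2·(≡2), b=5^1·(≡2) mod 5; (2|5)=-1, (2|5)=-1; (−1)^{2·1·2}·(-1)^1·(-1)^2 = -1.
v=29: a=29^0·(≡18), b=29^2·(≡11) mod 29; (18|29)=-1, (11|29)=-1; (−1)^{0·2·14}·(-1)^2·(-1)^0 = +1.
v=37: a=37^1·(≡36), b=37^0·(≡13) mod 37; (36|37)=+1, (13|37)=-1; (−1)^{1·0·18}·(+1)^0·(-1)^1 = -1.
v=7: a=7^3·(≡2), b=7^-2·(≡4) mod 7; (2|7)=+1, (4|7)=+1; (−1)^{3·-2·3}·(+1)^-2·(+1)^3 = +1.
v=3: a=3^-11·(≡1), b=3^-6·(≡2) mod 3; (1|3)=+1, (2|3)=-1; (−1)^{-11·-6·1}·(+1)^-6·(-1)^-11 = -1.
v=19: a=19^2·(≡2), b=19^1·(≡15) mod 19; (2|19)=-1, (15|19)=-1; (−1)^{2·1·9}·(-1)^1·(-1)^2 = -1.
v=∞: -8547 < 0 and -106210 < 0  ⇒  (a,b)_∞ = -1.
v=13: a=13^2·(≡5), b=13^1·(≡7) mod 13; (5|13)=-1, (7|13)=-1; (−1)^{2·1·6}·(-1)^1·(-1)^2 = -1.
v=2: v_2(a)=4, v_2(b)=3; units ≡ 5, 7 (mod 8); ε·ε+αω+βω = 0·1+4·0+3·1 ≡ 1  ⇒  (a,b)_2 = -1.
Ram(-8547, -106210) = {2, 3, 5, 11, 13, 19, 37, ∞}; no ℚ_2-point on the conic.

[2, 3, 5, 11, 13, 19, 37, inf]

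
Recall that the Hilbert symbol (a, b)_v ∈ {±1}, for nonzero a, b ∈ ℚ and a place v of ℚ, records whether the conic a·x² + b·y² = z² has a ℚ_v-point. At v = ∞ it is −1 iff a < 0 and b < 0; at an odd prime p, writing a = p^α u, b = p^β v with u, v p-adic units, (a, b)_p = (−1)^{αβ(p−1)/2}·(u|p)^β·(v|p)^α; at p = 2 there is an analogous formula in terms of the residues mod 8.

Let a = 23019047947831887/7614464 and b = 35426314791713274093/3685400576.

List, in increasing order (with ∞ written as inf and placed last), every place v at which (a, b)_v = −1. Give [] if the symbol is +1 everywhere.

[3, 19]

Mod squares: a ≡ 74613, b ≡ 3927. Check v ∈ {∞, 2, 3, 7, 11, 13, 17, 19}.
v=11: a=11^-1·(≡10), b=11^-3·(≡3) mod 11; (10|11)=-1, (3|11)=+1; (−1)^{-1·-3·5}·(-1)^-3·(+1)^-1 = +1.
v=13: a=13^-2·(≡5), b=13^-2·(≡4) mod 13; (5|13)=-1, (4|13)=+1; (−1)^{-2·-2·6}·(-1)^-2·(+1)^-2 = +1.
v=3: a=3^13·(≡1), b=3^17·(≡1) mod 3; (1|3)=+1, (1|3)=+1; (−1)^{13·17·1}·(+1)^17·(+1)^13 = -1.
v=∞: 74613 > 0 and 3927 > 0  ⇒  (a,b)_∞ = +1.
v=2: v_2(a)=-12, v_2(b)=-14; units ≡ 5, 7 (mod 8); ε·ε+αω+βω = 0·1+-12·0+-14·1 ≡ 0  ⇒  (a,b)_2 = +1.
v=17: a=17^1·(≡12), b=17^1·(≡5) mod 17; (12|17)=-1, (5|17)=-1; (−1)^{1·1·8}·(-1)^1·(-1)^1 = +1.
v=7: a=7^3·(≡5), b=7^3·(≡2) mod 7; (5|7)=-1, (2|7)=+1; (−1)^{3·3·3}·(-1)^3·(+1)^3 = +1.
v=19: a=19^5·(≡2), b=19^6·(≡18) mod 19; (2|19)=-1, (18|19)=-1; (−1)^{5·6·9}·(-1)^6·(-1)^5 = -1.
(74613, 3927 / ℚ) ramifies at {3, 19}: a division algebra.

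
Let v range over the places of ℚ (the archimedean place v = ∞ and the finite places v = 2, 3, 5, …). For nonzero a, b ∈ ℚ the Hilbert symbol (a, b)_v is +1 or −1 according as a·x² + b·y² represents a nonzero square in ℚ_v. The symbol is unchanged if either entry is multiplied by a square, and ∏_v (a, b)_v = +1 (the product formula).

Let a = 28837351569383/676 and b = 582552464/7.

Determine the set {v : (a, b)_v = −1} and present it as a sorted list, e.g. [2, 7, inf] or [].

[2, 17, 19, 23, 29, 47]

Mod squares: a ≡ 3081743, b ≡ 1508087. Check v ∈ {∞, 2, 7, 13, 17, 19, 23, 29, 47}.
v=17: a=17^1·(≡15), b=17^1·(≡6) mod 17; (15|17)=+1, (6|17)=-1; (−1)^{1·1·8}·(+1)^1·(-1)^1 = -1.
v=47: a=47^1·(≡14), b=47^0·(≡22) mod 47; (14|47)=+1, (22|47)=-1; (−1)^{1·0·23}·(+1)^0·(-1)^1 = -1.
v=19: a=19^3·(≡18), b=19^1·(≡2) mod 19; (18|19)=-1, (2|19)=-1; (−1)^{3·1·9}·(-1)^1·(-1)^3 = -1.
v=2: v_2(a)=-2, v_2(b)=4; units ≡ 7, 7 (mod 8); ε·ε+αω+βω = 1·1+-2·0+4·0 ≡ 1  ⇒  (a,b)_2 = -1.
v=29: a=29^1·(≡14), b=29^1·(≡5) mod 29; (14|29)=-1, (5|29)=+1; (−1)^{1·1·14}·(-1)^1·(+1)^1 = -1.
v=∞: 3081743 > 0 and 1508087 > 0  ⇒  (a,b)_∞ = +1.
v=23: a=23^2·(≡17), b=23^1·(≡21) mod 23; (17|23)=-1, (21|23)=-1; (−1)^{2·1·11}·(-1)^1·(-1)^2 = -1.
v=13: a=13^-2·(≡8), b=13^2·(≡4) mod 13; (8|13)=-1, (4|13)=+1; (−1)^{-2·2·6}·(-1)^2·(+1)^-2 = +1.
v=7: a=7^3·(≡6), b=7^-1·(≡4) mod 7; (6|7)=-1, (4|7)=+1; (−1)^{3·-1·3}·(-1)^-1·(+1)^3 = +1.
|Ram(3081743, 1508087)| = 6, even; anisotropic at {2, 17, 19, 23, 29, 47}.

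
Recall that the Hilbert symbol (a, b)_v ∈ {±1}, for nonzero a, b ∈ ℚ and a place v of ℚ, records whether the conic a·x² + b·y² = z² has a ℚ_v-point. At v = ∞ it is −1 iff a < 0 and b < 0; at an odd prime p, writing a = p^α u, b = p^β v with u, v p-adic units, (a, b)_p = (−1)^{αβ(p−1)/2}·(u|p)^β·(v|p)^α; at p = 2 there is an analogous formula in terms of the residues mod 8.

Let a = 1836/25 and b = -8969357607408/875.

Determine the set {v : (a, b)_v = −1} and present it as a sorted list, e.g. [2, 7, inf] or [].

(a, b) ≡ (51, -35805) mod (ℚ^×)²; places V = {2, 3, 5, 7, 11, 17, 31, ∞}.
(a,b)_5: α=-2, u≡1; β=-3, v≡1 (mod 5); (1|5)=+1, (1|5)=+1; sign (−1)^0·+1^-3·+1^-2 = +1.
(a,b)_31: α=0, u≡4; β=1, v≡11 (mod 31); (4|31)=+1, (11|31)=-1; sign (−1)^0·+1^1·-1^0 = +1.
(a,b)_3: α=3, u≡2; β=9, v≡2 (mod 3); (2|3)=-1, (2|3)=-1; sign (−1)^1·-1^9·-1^3 = -1.
(a,b)_17: α=1, u≡5; β=4, v≡6 (mod 17); (5|17)=-1, (6|17)=-1; sign (−1)^0·-1^4·-1^1 = -1.
(a,b)_∞: sgn(51)=+, sgn(-35805)=−, so +1.
(a,b)_7: α=0, u≡4; β=-1, v≡2 (mod 7); (4|7)=+1, (2|7)=+1; sign (−1)^0·+1^-1·+1^0 = +1.
(a,b)_2: α=2, β=4; u≡3, v≡3 (mod 8); ε(u)ε(v)=1·1, αω(v)=2·1, βω(u)=4·1; sum ≡ 1  ⇒  -1.
(a,b)_11: α=0, u≡7; β=1, v≡5 (mod 11); (7|11)=-1, (5|11)=+1; sign (−1)^0·-1^1·+1^0 = -1.
Ram(51, -35805) = {2, 3, 11, 17}; no ℚ_2-point on the conic.

[2, 3, 11, 17]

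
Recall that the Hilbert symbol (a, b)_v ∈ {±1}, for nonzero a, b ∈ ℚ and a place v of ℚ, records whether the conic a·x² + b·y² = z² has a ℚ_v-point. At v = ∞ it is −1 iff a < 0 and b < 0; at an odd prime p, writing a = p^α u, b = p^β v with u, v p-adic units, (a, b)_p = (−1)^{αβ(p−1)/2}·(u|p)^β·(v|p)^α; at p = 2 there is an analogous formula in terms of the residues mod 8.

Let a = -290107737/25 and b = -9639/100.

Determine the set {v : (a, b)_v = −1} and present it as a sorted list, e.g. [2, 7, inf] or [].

[17, inf]

Mod squares: a ≡ -17, b ≡ -119. Check v ∈ {∞, 2, 3, 5, 7, 17}.
v=∞: -17 < 0 and -119 < 0  ⇒  (a,b)_∞ = -1.
v=2: v_2(a)=0, v_2(b)=-2; units ≡ 7, 1 (mod 8); ε·ε+αω+βω = 1·0+0·0+-2·0 ≡ 0  ⇒  (a,b)_2 = +1.
v=17: a=17^3·(≡16), b=17^1·(≡3) mod 17; (16|17)=+1, (3|17)=-1; (−1)^{3·1·8}·(+1)^1·(-1)^3 = -1.
v=7: a=7^0·(≡1), b=7^1·(≡1) mod 7; (1|7)=+1, (1|7)=+1; (−1)^{0·1·3}·(+1)^1·(+1)^0 = +1.
v=3: a=3^10·(≡1), b=3^4·(≡1) mod 3; (1|3)=+1, (1|3)=+1; (−1)^{10·4·1}·(+1)^4·(+1)^10 = +1.
v=5: a=5^-2·(≡3), b=5^-2·(≡4) mod 5; (3|5)=-1, (4|5)=+1; (−1)^{-2·-2·2}·(-1)^-2·(+1)^-2 = +1.
(-17, -119 / ℚ) ramifies at {17, ∞}: a division algebra.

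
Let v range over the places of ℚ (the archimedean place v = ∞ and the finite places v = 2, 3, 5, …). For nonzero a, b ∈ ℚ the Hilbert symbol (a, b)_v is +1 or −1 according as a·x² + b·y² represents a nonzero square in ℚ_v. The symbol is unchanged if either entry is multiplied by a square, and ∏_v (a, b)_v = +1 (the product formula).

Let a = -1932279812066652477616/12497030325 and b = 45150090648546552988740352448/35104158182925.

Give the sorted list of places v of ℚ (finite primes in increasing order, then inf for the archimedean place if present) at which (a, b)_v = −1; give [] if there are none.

[13, 29]

(a, b) ≡ (-247, 4992611) mod (ℚ^×)²; places V = {2, 3, 5, 11, 13, 17, 19, 23, 29, 41, 53, ∞}.
(a,b)_3: α=-4, u≡2; β=-4, v≡2 (mod 3); (2|3)=-1, (2|3)=-1; sign (−1)^0·-1^-4·-1^-4 = +1.
(a,b)_5: α=-2, u≡3; β=-2, v≡4 (mod 5); (3|5)=-1, (4|5)=+1; sign (−1)^0·-1^-2·+1^-2 = +1.
(a,b)_29: α=4, u≡11; β=5, v≡18 (mod 29); (11|29)=-1, (18|29)=-1; sign (−1)^0·-1^5·-1^4 = -1.
(a,b)_2: α=4, β=6; u≡1, v≡3 (mod 8); ε(u)ε(v)=0·1, αω(v)=4·1, βω(u)=6·0; sum ≡ 0  ⇒  +1.
(a,b)_53: α=-2, u≡45; β=-4, v≡43 (mod 53); (45|53)=-1, (43|53)=+1; sign (−1)^0·-1^-4·+1^-2 = +1.
(a,b)_19: α=1, u≡1; β=1, v≡3 (mod 19); (1|19)=+1, (3|19)=-1; sign (−1)^1·+1^1·-1^1 = +1.
(a,b)_11: α=2, u≡7; β=2, v≡6 (mod 11); (7|11)=-1, (6|11)=-1; sign (−1)^0·-1^2·-1^2 = +1.
(a,b)_41: α=2, u≡1; β=3, v≡25 (mod 41); (1|41)=+1, (25|41)=+1; sign (−1)^0·+1^3·+1^2 = +1.
(a,b)_13: α=-3, u≡6; β=-3, v≡1 (mod 13); (6|13)=-1, (1|13)=+1; sign (−1)^0·-1^-3·+1^-3 = -1.
(a,b)_23: α=2, u≡16; β=2, v≡13 (mod 23); (16|23)=+1, (13|23)=+1; sign (−1)^0·+1^2·+1^2 = +1.
(a,b)_17: α=4, u≡2; β=7, v≡2 (mod 17); (2|17)=+1, (2|17)=+1; sign (−1)^0·+1^7·+1^4 = +1.
(a,b)_∞: sgn(-247)=−, sgn(4992611)=+, so +1.
Ram(-247, 4992611) = {13, 29}; no ℚ_13-point on the conic.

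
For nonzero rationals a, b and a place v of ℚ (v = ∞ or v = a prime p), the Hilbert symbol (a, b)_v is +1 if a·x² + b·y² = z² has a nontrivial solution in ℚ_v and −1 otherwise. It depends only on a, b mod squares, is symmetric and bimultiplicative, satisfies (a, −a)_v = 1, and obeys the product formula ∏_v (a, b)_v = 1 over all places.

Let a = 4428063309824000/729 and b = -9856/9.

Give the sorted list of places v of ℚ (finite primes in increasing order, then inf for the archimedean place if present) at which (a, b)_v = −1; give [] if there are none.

Mod squares: a ≡ 28490, b ≡ -154. Check v ∈ {∞, 2, 3, 5, 7, 11, 37}.
v=∞: 28490 > 0 and -154 < 0  ⇒  (a,b)_∞ = +1.
v=5: a=5^3·(≡3), b=5^0·(≡1) mod 5; (3|5)=-1, (1|5)=+1; (−1)^{3·0·2}·(-1)^0·(+1)^3 = +1.
v=7: a=7^3·(≡5), b=7^1·(≡3) mod 7; (5|7)=-1, (3|7)=-1; (−1)^{3·1·3}·(-1)^1·(-1)^3 = -1.
v=37: a=37^1·(≡26), b=37^0·(≡19) mod 37; (26|37)=+1, (19|37)=-1; (−1)^{1·0·18}·(+1)^0·(-1)^1 = -1.
v=3: a=3^-6·(≡2), b=3^-2·(≡2) mod 3; (2|3)=-1, (2|3)=-1; (−1)^{-6·-2·1}·(-1)^-2·(-1)^-6 = +1.
v=11: a=11^3·(≡3), b=11^1·(≡8) mod 11; (3|11)=+1, (8|11)=-1; (−1)^{3·1·5}·(+1)^1·(-1)^3 = +1.
v=2: v_2(a)=21, v_2(b)=7; units ≡ 5, 3 (mod 8); ε·ε+αω+βω = 0·1+21·1+7·1 ≡ 0  ⇒  (a,b)_2 = +1.
(28490, -154 / ℚ) ramifies at {7, 37}: a division algebra.

[7, 37]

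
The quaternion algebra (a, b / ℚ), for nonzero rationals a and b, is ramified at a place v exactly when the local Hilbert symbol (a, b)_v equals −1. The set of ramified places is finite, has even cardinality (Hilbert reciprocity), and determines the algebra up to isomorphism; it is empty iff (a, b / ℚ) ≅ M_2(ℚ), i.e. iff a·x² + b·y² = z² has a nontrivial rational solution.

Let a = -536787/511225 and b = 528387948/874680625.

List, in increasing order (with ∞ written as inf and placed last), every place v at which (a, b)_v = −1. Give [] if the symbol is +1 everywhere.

Mod squares: a ≡ -3, b ≡ 627. Check v ∈ {∞, 2, 3, 5, 7, 11, 13, 17, 19, 47}.
v=19: a=19^0·(≡7), b=19^1·(≡15) mod 19; (7|19)=+1, (15|19)=-1; (−1)^{0·1·9}·(+1)^1·(-1)^0 = +1.
v=2: v_2(a)=0, v_2(b)=2; units ≡ 5, 3 (mod 8); ε·ε+αω+βω = 0·1+0·1+2·1 ≡ 0  ⇒  (a,b)_2 = +1.
v=∞: -3 < 0 and 627 > 0  ⇒  (a,b)_∞ = +1.
v=5: a=5^-2·(≡2), b=5^-4·(≡2) mod 5; (2|5)=-1, (2|5)=-1; (−1)^{-2·-4·2}·(-1)^-4·(-1)^-2 = +1.
v=7: a=7^0·(≡1), b=7^-2·(≡2) mod 7; (1|7)=+1, (2|7)=+1; (−1)^{0·-2·3}·(+1)^-2·(+1)^0 = +1.
v=11: a=11^-2·(≡2), b=11^1·(≡10) mod 11; (2|11)=-1, (10|11)=-1; (−1)^{-2·1·5}·(-1)^1·(-1)^-2 = -1.
v=13: a=13^-2·(≡1), b=13^-4·(≡1) mod 13; (1|13)=+1, (1|13)=+1; (−1)^{-2·-4·6}·(+1)^-4·(+1)^-2 = +1.
v=47: a=47^2·(≡30), b=47^0·(≡12) mod 47; (30|47)=-1, (12|47)=+1; (−1)^{2·0·23}·(-1)^0·(+1)^2 = +1.
v=3: a=3^5·(≡2), b=3^7·(≡2) mod 3; (2|3)=-1, (2|3)=-1; (−1)^{5·7·1}·(-1)^7·(-1)^5 = -1.
v=17: a=17^0·(≡5), b=17^2·(≡2) mod 17; (5|17)=-1, (2|17)=+1; (−1)^{0·2·8}·(-1)^2·(+1)^0 = +1.
Ram(-3, 627) = {3, 11}; no ℚ_3-point on the conic.

[3, 11]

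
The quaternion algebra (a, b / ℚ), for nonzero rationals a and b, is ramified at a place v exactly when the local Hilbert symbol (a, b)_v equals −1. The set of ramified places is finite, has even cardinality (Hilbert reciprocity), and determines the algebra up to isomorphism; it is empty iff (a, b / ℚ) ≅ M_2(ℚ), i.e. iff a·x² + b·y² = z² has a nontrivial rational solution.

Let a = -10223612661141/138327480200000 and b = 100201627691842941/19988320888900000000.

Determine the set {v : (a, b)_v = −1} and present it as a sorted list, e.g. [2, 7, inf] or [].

(a, b) ≡ (-1705, 341) mod (ℚ^×)²; places V = {2, 3, 5, 7, 11, 13, 17, 31, 53, ∞}.
(a,b)_5: α=-5, u≡1; β=-8, v≡4 (mod 5); (1|5)=+1, (4|5)=+1; sign (−1)^0·+1^-8·+1^-5 = +1.
(a,b)_3: α=6, u≡2; β=10, v≡2 (mod 3); (2|3)=-1, (2|3)=-1; sign (−1)^0·-1^10·-1^6 = +1.
(a,b)_13: α=-2, u≡6; β=-2, v≡9 (mod 13); (6|13)=-1, (9|13)=+1; sign (−1)^0·-1^-2·+1^-2 = +1.
(a,b)_2: α=-6, β=-8; u≡7, v≡5 (mod 8); ε(u)ε(v)=1·0, αω(v)=-6·1, βω(u)=-8·0; sum ≡ 0  ⇒  +1.
(a,b)_17: α=-4, u≡7; β=-6, v≡8 (mod 17); (7|17)=-1, (8|17)=+1; sign (−1)^0·-1^-6·+1^-4 = +1.
(a,b)_53: α=2, u≡25; β=2, v≡19 (mod 53); (25|53)=+1, (19|53)=-1; sign (−1)^0·+1^2·-1^2 = +1.
(a,b)_∞: sgn(-1705)=−, sgn(341)=+, so +1.
(a,b)_31: α=1, u≡1; β=1, v≡27 (mod 31); (1|31)=+1, (27|31)=-1; sign (−1)^1·+1^1·-1^1 = +1.
(a,b)_11: α=5, u≡8; β=7, v≡3 (mod 11); (8|11)=-1, (3|11)=+1; sign (−1)^1·-1^7·+1^5 = +1.
(a,b)_7: α=-2, u≡6; β=-2, v≡6 (mod 7); (6|7)=-1, (6|7)=-1; sign (−1)^0·-1^-2·-1^-2 = +1.
Ram(a, b) = ∅: the form -1705·x² + 341·y² − z² is isotropic over every ℚ_v, so by Hasse–Minkowski it is isotropic over ℚ.

[]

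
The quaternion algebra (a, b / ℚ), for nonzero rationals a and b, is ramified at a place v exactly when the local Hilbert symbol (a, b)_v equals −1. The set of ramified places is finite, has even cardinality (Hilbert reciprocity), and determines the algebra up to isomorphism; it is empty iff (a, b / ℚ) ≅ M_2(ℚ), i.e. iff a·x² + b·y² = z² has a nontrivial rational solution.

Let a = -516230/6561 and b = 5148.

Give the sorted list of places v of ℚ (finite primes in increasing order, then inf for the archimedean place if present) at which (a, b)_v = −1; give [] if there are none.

[5, 11]

Mod squares: a ≡ -1430, b ≡ 143. Check v ∈ {∞, 2, 3, 5, 11, 13, 19}.
v=2: v_2(a)=1, v_2(b)=2; units ≡ 5, 7 (mod 8); ε·ε+αω+βω = 0·1+1·0+2·1 ≡ 0  ⇒  (a,b)_2 = +1.
v=∞: -1430 < 0 and 143 > 0  ⇒  (a,b)_∞ = +1.
v=5: a=5^1·(≡4), b=5^0·(≡3) mod 5; (4|5)=+1, (3|5)=-1; (−1)^{1·0·2}·(+1)^0·(-1)^1 = -1.
v=13: a=13^1·(≡2), b=13^1·(≡6) mod 13; (2|13)=-1, (6|13)=-1; (−1)^{1·1·6}·(-1)^1·(-1)^1 = +1.
v=11: a=11^1·(≡8), b=11^1·(≡6) mod 11; (8|11)=-1, (6|11)=-1; (−1)^{1·1·5}·(-1)^1·(-1)^1 = -1.
v=3: a=3^-8·(≡1), b=3^2·(≡2) mod 3; (1|3)=+1, (2|3)=-1; (−1)^{-8·2·1}·(+1)^2·(-1)^-8 = +1.
v=19: a=19^2·(≡15), b=19^0·(≡18) mod 19; (15|19)=-1, (18|19)=-1; (−1)^{2·0·9}·(-1)^0·(-1)^2 = +1.
(-1430, 143 / ℚ) ramifies at {5, 11}: a division algebra.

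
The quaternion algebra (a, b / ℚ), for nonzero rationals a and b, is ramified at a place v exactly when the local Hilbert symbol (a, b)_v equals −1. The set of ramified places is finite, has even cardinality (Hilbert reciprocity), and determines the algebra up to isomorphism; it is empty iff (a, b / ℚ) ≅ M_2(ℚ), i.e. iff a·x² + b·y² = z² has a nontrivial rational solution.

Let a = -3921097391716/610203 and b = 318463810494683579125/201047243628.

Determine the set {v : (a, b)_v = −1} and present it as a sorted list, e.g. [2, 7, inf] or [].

Mod squares: a ≡ -36363, b ≡ 10695. Check v ∈ {∞, 2, 3, 5, 7, 11, 17, 23, 31, 41}.
v=7: a=7^0·(≡1), b=7^-2·(≡5) mod 7; (1|7)=+1, (5|7)=-1; (−1)^{0·-2·3}·(+1)^-2·(-1)^0 = +1.
v=3: a=3^-1·(≡2), b=3^-1·(≡1) mod 3; (2|3)=-1, (1|3)=+1; (−1)^{-1·-1·1}·(-1)^-1·(+1)^-1 = +1.
v=41: a=41^-2·(≡8), b=41^-4·(≡17) mod 41; (8|41)=+1, (17|41)=-1; (−1)^{-2·-4·20}·(+1)^-4·(-1)^-2 = +1.
v=∞: -36363 < 0 and 10695 > 0  ⇒  (a,b)_∞ = +1.
v=5: a=5^0·(≡3), b=5^3·(≡1) mod 5; (3|5)=-1, (1|5)=+1; (−1)^{0·3·2}·(-1)^3·(+1)^0 = -1.
v=11: a=11^-2·(≡9), b=11^-2·(≡9) mod 11; (9|11)=+1, (9|11)=+1; (−1)^{-2·-2·5}·(+1)^-2·(+1)^-2 = +1.
v=31: a=31^1·(≡2), b=31^1·(≡2) mod 31; (2|31)=+1, (2|31)=+1; (−1)^{1·1·15}·(+1)^1·(+1)^1 = -1.
v=23: a=23^5·(≡8), b=23^7·(≡19) mod 23; (8|23)=+1, (19|23)=-1; (−1)^{5·7·11}·(+1)^7·(-1)^5 = +1.
v=2: v_2(a)=2, v_2(b)=-2; units ≡ 5, 7 (mod 8); ε·ε+αω+βω = 0·1+2·0+-2·1 ≡ 0  ⇒  (a,b)_2 = +1.
v=17: a=17^3·(≡10), b=17^6·(≡13) mod 17; (10|17)=-1, (13|17)=+1; (−1)^{3·6·8}·(-1)^6·(+1)^3 = +1.
|Ram(-36363, 10695)| = 2, even; anisotropic at {5, 31}.

[5, 31]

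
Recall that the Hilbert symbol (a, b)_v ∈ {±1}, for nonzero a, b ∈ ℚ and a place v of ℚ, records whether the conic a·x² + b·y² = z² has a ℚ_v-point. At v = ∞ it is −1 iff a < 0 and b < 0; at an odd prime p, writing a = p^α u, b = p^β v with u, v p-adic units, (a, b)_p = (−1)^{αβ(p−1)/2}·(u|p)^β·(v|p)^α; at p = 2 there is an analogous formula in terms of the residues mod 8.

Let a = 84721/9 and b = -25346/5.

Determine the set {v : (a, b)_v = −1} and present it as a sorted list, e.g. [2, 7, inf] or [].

[7, 13, 19, 29]

Mod squares: a ≡ 1729, b ≡ -126730. Check v ∈ {∞, 2, 3, 5, 7, 13, 19, 23, 29}.
v=3: a=3^-2·(≡1), b=3^0·(≡2) mod 3; (1|3)=+1, (2|3)=-1; (−1)^{-2·0·1}·(+1)^0·(-1)^-2 = +1.
v=13: a=13^1·(≡12), b=13^0·(≡6) mod 13; (12|13)=+1, (6|13)=-1; (−1)^{1·0·6}·(+1)^0·(-1)^1 = -1.
v=19: a=19^1·(≡12), b=19^1·(≡3) mod 19; (12|19)=-1, (3|19)=-1; (−1)^{1·1·9}·(-1)^1·(-1)^1 = -1.
v=7: a=7^3·(≡1), b=7^0·(≡3) mod 7; (1|7)=+1, (3|7)=-1; (−1)^{3·0·3}·(+1)^0·(-1)^3 = -1.
v=2: v_2(a)=0, v_2(b)=1; units ≡ 1, 3 (mod 8); ε·ε+αω+βω = 0·1+0·1+1·0 ≡ 0  ⇒  (a,b)_2 = +1.
v=5: a=5^0·(≡4), b=5^-1·(≡4) mod 5; (4|5)=+1, (4|5)=+1; (−1)^{0·-1·2}·(+1)^-1·(+1)^0 = +1.
v=29: a=29^0·(≡11), b=29^1·(≡5) mod 29; (11|29)=-1, (5|29)=+1; (−1)^{0·1·14}·(-1)^1·(+1)^0 = -1.
v=∞: 1729 > 0 and -126730 < 0  ⇒  (a,b)_∞ = +1.
v=23: a=23^0·(≡9), b=23^1·(≡5) mod 23; (9|23)=+1, (5|23)=-1; (−1)^{0·1·11}·(+1)^1·(-1)^0 = +1.
|Ram(1729, -126730)| = 4, even; anisotropic at {7, 13, 19, 29}.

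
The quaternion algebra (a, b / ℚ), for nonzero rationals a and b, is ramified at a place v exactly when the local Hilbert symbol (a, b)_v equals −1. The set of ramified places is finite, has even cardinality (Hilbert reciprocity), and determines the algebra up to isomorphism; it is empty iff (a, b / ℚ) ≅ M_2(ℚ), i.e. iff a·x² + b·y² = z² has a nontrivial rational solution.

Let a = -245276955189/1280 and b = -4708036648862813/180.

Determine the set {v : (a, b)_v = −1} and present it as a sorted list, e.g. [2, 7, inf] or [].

(a, b) ≡ (-713545, -2185) mod (ℚ^×)²; places V = {2, 3, 5, 7, 19, 23, 29, 37, ∞}.
(a,b)_∞: sgn(-713545)=−, sgn(-2185)=−, so -1.
(a,b)_3: α=2, u≡2; β=-2, v≡2 (mod 3); (2|3)=-1, (2|3)=-1; sign (−1)^0·-1^-2·-1^2 = +1.
(a,b)_37: α=1, u≡13; β=2, v≡18 (mod 37); (13|37)=-1, (18|37)=-1; sign (−1)^0·-1^2·-1^1 = -1.
(a,b)_29: α=1, u≡23; β=2, v≡14 (mod 29); (23|29)=+1, (14|29)=-1; sign (−1)^0·+1^2·-1^1 = -1.
(a,b)_7: α=1, u≡5; β=2, v≡5 (mod 7); (5|7)=-1, (5|7)=-1; sign (−1)^0·-1^2·-1^1 = -1.
(a,b)_19: α=3, u≡15; β=3, v≡10 (mod 19); (15|19)=-1, (10|19)=-1; sign (−1)^1·-1^3·-1^3 = -1.
(a,b)_23: α=2, u≡7; β=3, v≡10 (mod 23); (7|23)=-1, (10|23)=-1; sign (−1)^0·-1^3·-1^2 = -1.
(a,b)_5: α=-1, u≡1; β=-1, v≡2 (mod 5); (1|5)=+1, (2|5)=-1; sign (−1)^0·+1^-1·-1^-1 = -1.
(a,b)_2: α=-8, β=-2; u≡7, v≡7 (mod 8); ε(u)ε(v)=1·1, αω(v)=-8·0, βω(u)=-2·0; sum ≡ 1  ⇒  -1.
(-713545, -2185 / ℚ) ramifies at {2, 5, 7, 19, 23, 29, 37, ∞}: a division algebra.

[2, 5, 7, 19, 23, 29, 37, inf]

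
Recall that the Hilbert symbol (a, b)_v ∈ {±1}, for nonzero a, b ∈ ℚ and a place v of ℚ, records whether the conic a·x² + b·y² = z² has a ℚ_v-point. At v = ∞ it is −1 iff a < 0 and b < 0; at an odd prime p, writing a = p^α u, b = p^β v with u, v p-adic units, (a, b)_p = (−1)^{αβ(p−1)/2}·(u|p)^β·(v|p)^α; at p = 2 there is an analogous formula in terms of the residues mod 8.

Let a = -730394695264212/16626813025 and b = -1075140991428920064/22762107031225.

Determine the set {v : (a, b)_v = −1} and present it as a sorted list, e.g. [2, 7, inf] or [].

[11, inf]

(a, b) ≡ (-517, -11891) mod (ℚ^×)²; places V = {2, 3, 5, 11, 17, 23, 29, 37, 41, 47, ∞}.
(a,b)_41: α=-2, u≡20; β=-2, v≡36 (mod 41); (20|41)=+1, (36|41)=+1; sign (−1)^0·+1^-2·+1^-2 = +1.
(a,b)_3: α=8, u≡2; β=8, v≡1 (mod 3); (2|3)=-1, (1|3)=+1; sign (−1)^0·-1^8·+1^8 = +1.
(a,b)_11: α=3, u≡7; β=3, v≡6 (mod 11); (7|11)=-1, (6|11)=-1; sign (−1)^1·-1^3·-1^3 = -1.
(a,b)_23: α=2, u≡13; β=3, v≡8 (mod 23); (13|23)=+1, (8|23)=+1; sign (−1)^0·+1^3·+1^2 = +1.
(a,b)_37: α=-2, u≡3; β=-4, v≡13 (mod 37); (3|37)=+1, (13|37)=-1; sign (−1)^0·+1^-4·-1^-2 = +1.
(a,b)_17: α=-2, u≡7; β=-2, v≡4 (mod 17); (7|17)=-1, (4|17)=+1; sign (−1)^0·-1^-2·+1^-2 = +1.
(a,b)_5: α=-2, u≡3; β=-2, v≡4 (mod 5); (3|5)=-1, (4|5)=+1; sign (−1)^0·-1^-2·+1^-2 = +1.
(a,b)_29: α=2, u≡23; β=2, v≡7 (mod 29); (23|29)=+1, (7|29)=+1; sign (−1)^0·+1^2·+1^2 = +1.
(a,b)_47: α=1, u≡34; β=1, v≡38 (mod 47); (34|47)=+1, (38|47)=-1; sign (−1)^1·+1^1·-1^1 = +1.
(a,b)_2: α=2, β=8; u≡3, v≡5 (mod 8); ε(u)ε(v)=1·0, αω(v)=2·1, βω(u)=8·1; sum ≡ 0  ⇒  +1.
(a,b)_∞: sgn(-517)=−, sgn(-11891)=−, so -1.
|Ram(-517, -11891)| = 2, even; anisotropic at {11, ∞}.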